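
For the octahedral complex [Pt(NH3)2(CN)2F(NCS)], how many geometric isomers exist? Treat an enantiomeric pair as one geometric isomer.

6

An octahedron has six vertices in three trans pairs; every non-trans pair is cis.
The distinct arrangements are (6 in all): NH3 trans, CN trans; NH3 cis, CN trans; NH3 trans, CN cis; NH3 cis, CN cis (3 arrangements, 2 chiral).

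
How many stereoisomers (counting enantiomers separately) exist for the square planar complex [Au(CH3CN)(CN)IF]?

3

A square has two trans pairs of vertices; adjacent vertices are cis.
There are 3 geometric isomers: (CH3CN/F trans, CN/I trans); (CH3CN/I trans, CN/F trans); (CH3CN/CN trans, F/I trans).
Each arrangement has an internal mirror plane or centre of symmetry, so none is chiral.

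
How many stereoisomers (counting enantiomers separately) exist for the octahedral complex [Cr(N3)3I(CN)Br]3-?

In an octahedral complex each vertex has one trans partner and four cis neighbours.
Systematic placement gives 4 geometric isomers: N3 mer (3 arrangements); N3 fac (chiral).
One of these lacks any improper symmetry element and so occurs as an enantiomeric pair, giving 4 + 1 = 5 stereoisomers in total.

5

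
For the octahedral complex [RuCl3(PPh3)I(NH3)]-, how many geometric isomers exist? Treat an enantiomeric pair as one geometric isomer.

4

The six octahedral sites form three mutually perpendicular trans pairs.
Systematic placement gives 4 geometric isomers: Cl mer (3 arrangements); Cl fac (chiral).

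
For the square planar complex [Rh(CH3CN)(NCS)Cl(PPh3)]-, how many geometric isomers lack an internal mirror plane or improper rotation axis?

0

In a square planar complex each vertex has one trans partner and two cis neighbours.
Working through the distinct placements yields 3 geometric isomers: (CH3CN/NCS trans, Cl/PPh3 trans); (CH3CN/PPh3 trans, Cl/NCS trans); (CH3CN/Cl trans, NCS/PPh3 trans).
Each arrangement has an internal mirror plane or centre of symmetry, so none is chiral.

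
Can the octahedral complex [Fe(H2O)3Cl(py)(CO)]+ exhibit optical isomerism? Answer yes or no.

There are 4 geometric isomers: H2O mer (3 arrangements); H2O fac (chiral).
One of these lacks any improper symmetry element and so occurs as an enantiomeric pair, giving 4 + 1 = 5 stereoisomers in total.

yes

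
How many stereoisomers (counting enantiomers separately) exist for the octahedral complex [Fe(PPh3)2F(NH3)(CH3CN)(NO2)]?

15

The six octahedral sites form three mutually perpendicular trans pairs.
Placing the ligands in turn and identifying arrangements related by rotation or reflection leaves 9 distinct geometric isomers.
Of these, 6 lack any improper symmetry element and so occur as enantiomeric pairs, giving 9 + 6 = 15 stereoisomers in total.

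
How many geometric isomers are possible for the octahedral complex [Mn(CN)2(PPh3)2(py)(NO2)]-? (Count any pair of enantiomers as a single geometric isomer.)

6

The six octahedral sites form three mutually perpendicular trans pairs.
There are 6 geometric isomers: CN trans, PPh3 cis; CN trans, PPh3 trans; CN cis, PPh3 cis (3 arrangements, 2 chiral); CN cis, PPh3 trans.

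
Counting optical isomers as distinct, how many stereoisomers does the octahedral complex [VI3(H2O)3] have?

Working through the distinct placements yields 2 geometric isomers: I mer; I fac.
Each arrangement has an internal mirror plane or centre of symmetry, so none is chiral.

2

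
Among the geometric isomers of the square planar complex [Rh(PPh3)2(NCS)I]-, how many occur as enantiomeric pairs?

In a square planar complex each vertex has one trans partner and two cis neighbours.
There are 2 geometric isomers: PPh3 cis; PPh3 trans.
Each arrangement has an internal mirror plane or centre of symmetry, so none is chiral.

0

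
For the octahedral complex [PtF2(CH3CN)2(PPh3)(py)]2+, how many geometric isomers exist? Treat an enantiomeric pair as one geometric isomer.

An octahedron has six vertices in three trans pairs; every non-trans pair is cis.
Systematic placement gives 6 geometric isomers: F trans, CH3CN trans; F cis, CH3CN trans; F cis, CH3CN cis (3 arrangements, 2 chiral); F trans, CH3CN cis.

6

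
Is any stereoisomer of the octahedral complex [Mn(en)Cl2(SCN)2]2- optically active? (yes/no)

Each en is bidentate and must span two cis positions.
There are 3 geometric isomers: Cl trans, SCN cis; Cl cis, SCN cis (chiral); Cl cis, SCN trans.
One of these lacks any improper symmetry element and so occurs as an enantiomeric pair, giving 3 + 1 = 4 stereoisomers in total.

yes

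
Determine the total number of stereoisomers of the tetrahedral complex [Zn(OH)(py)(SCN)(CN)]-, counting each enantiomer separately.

2

In a tetrahedral complex all four positions are equivalent and every pair of ligands is adjacent — there is no cis/trans distinction.
Only one geometric arrangement is possible; it has no improper symmetry element, so it exists as a pair of enantiomers (2 stereoisomers).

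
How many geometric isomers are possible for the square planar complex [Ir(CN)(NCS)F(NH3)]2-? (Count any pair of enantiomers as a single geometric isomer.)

3

There are 3 geometric isomers: (CN/NCS trans, F/NH3 trans); (CN/NH3 trans, F/NCS trans); (CN/F trans, NCS/NH3 trans).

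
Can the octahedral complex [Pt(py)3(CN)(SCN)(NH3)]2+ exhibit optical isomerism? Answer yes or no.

yes

Working through the distinct placements yields 4 geometric isomers: py mer (3 arrangements); py fac (chiral).
One of these lacks any improper symmetry element and so occurs as an enantiomeric pair, giving 4 + 1 = 5 stereoisomers in total.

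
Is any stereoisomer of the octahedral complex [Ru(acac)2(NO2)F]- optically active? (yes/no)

yes

An octahedron has six vertices in three trans pairs; every non-trans pair is cis.
Each acac is bidentate and must span two cis positions.
Working through the distinct placements yields 2 geometric isomers: NO2 and F mutually trans; NO2 and F mutually cis (chiral).
One of these lacks any improper symmetry element and so occurs as an enantiomeric pair, giving 2 + 1 = 3 stereoisomers in total.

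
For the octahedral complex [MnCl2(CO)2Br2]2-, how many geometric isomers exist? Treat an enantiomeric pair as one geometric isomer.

5

The distinct arrangements are (5 in all): Cl trans, CO trans, Br trans; Cl cis, CO cis, Br trans; Cl trans, CO cis, Br cis; Cl cis, CO cis, Br cis (chiral); Cl cis, CO trans, Br cis.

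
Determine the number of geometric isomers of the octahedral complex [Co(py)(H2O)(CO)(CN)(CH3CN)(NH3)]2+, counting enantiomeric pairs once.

15

The six octahedral sites form three mutually perpendicular trans pairs.
Placing the ligands in turn and identifying arrangements related by rotation or reflection leaves 15 distinct geometric isomers.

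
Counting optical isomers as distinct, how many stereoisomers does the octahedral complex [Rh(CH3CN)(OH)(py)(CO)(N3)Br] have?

Exhaustive case analysis gives 15 geometric isomers.
Of these, 15 lack any improper symmetry element and so occur as enantiomeric pairs, giving 15 + 15 = 30 stereoisomers in total.

30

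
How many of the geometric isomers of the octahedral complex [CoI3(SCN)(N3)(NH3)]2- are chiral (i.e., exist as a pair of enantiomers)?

1

The six octahedral sites form three mutually perpendicular trans pairs.
The distinct arrangements are (4 in all): I mer (3 arrangements); I fac (chiral).
One of these lacks any improper symmetry element and so occurs as an enantiomeric pair, giving 4 + 1 = 5 stereoisomers in total.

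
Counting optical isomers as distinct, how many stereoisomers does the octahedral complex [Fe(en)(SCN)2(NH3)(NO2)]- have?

6

The six octahedral sites form three mutually perpendicular trans pairs.
Each en is bidentate and must span two cis positions.
There are 4 geometric isomers: SCN cis (3 arrangements, 2 chiral); SCN trans.
Of these, 2 lack any improper symmetry element and so occur as enantiomeric pairs, giving 4 + 2 = 6 stereoisomers in total.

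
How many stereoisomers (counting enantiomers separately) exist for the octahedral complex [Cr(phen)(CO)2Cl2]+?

4

The six octahedral sites form three mutually perpendicular trans pairs.
Each phen is bidentate and must span two cis positions.
Working through the distinct placements yields 3 geometric isomers: CO trans, Cl cis; CO cis, Cl cis (chiral); CO cis, Cl trans.
One of these lacks any improper symmetry element and so occurs as an enantiomeric pair, giving 3 + 1 = 4 stereoisomers in total.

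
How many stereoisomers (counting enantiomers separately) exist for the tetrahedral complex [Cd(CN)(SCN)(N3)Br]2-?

2

Only one geometric arrangement is possible; it has no improper symmetry element, so it exists as a pair of enantiomers (2 stereoisomers).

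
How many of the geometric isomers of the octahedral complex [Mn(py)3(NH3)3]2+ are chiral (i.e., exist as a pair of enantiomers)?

There are 2 geometric isomers: py mer; py fac.
Each arrangement has an internal mirror plane or centre of symmetry, so none is chiral.

0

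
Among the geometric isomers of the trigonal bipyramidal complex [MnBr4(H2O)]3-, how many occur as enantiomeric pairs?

A trigonal bipyramid has two axial and three equatorial sites, which are chemically inequivalent.
Systematic placement gives 2 geometric isomers: H2O equatorial; H2O axial.
Each arrangement has an internal mirror plane or centre of symmetry, so none is chiral.

0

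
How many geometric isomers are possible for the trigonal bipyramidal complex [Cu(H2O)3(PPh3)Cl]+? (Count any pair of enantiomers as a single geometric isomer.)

4

In a trigonal bipyramid the two axial positions differ from the three equatorial ones.
There are 4 geometric isomers: PPh3 equatorial, Cl axial; PPh3 axial, Cl axial; PPh3 equatorial, Cl equatorial; PPh3 axial, Cl equatorial.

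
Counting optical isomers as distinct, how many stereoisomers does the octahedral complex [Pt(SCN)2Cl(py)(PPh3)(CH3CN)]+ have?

15

In an octahedral complex each vertex has one trans partner and four cis neighbours.
Placing the ligands in turn and identifying arrangements related by rotation or reflection leaves 9 distinct geometric isomers.
Of these, 6 lack any improper symmetry element and so occur as enantiomeric pairs, giving 9 + 6 = 15 stereoisomers in total.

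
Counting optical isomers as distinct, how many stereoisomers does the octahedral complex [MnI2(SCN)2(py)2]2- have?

The six octahedral sites form three mutually perpendicular trans pairs.
The distinct arrangements are (5 in all): I trans, SCN trans, py trans; I trans, SCN cis, py cis; I cis, SCN cis, py trans; I cis, SCN cis, py cis (chiral); I cis, SCN trans, py cis.
One of these lacks any improper symmetry element and so occurs as an enantiomeric pair, giving 5 + 1 = 6 stereoisomers in total.

6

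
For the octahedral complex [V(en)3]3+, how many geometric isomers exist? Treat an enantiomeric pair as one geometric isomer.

1

The six octahedral sites form three mutually perpendicular trans pairs.
Each en is bidentate and must span two cis positions.
Only one geometric arrangement is possible; it has no improper symmetry element, so it exists as a pair of enantiomers (2 stereoisomers).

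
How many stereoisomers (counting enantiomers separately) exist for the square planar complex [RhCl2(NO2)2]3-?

A square has two trans pairs of vertices; adjacent vertices are cis.
Systematic placement gives 2 geometric isomers: Cl cis; Cl trans.
Each arrangement has an internal mirror plane or centre of symmetry, so none is chiral.

2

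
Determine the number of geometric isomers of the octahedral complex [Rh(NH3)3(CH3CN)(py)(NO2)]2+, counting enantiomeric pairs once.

4

The six octahedral sites form three mutually perpendicular trans pairs.
The distinct arrangements are (4 in all): NH3 mer (3 arrangements); NH3 fac (chiral).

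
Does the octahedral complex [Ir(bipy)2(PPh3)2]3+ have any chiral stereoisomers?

yes

Each bipy is bidentate and must span two cis positions.
Working through the distinct placements yields 2 geometric isomers: PPh3 trans; PPh3 cis (chiral).
One of these lacks any improper symmetry element and so occurs as an enantiomeric pair, giving 2 + 1 = 3 stereoisomers in total.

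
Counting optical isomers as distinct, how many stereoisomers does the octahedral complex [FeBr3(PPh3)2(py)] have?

3

There are 3 geometric isomers: Br mer, PPh3 cis; Br mer, PPh3 trans; Br fac, PPh3 cis.
Each arrangement has an internal mirror plane or centre of symmetry, so none is chiral.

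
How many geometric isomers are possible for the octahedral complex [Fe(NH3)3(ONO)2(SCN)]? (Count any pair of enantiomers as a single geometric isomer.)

3

Working through the distinct placements yields 3 geometric isomers: NH3 mer, ONO cis; NH3 mer, ONO trans; NH3 fac, ONO cis.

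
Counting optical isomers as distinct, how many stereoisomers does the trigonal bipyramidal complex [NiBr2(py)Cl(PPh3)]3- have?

Placing the ligands in turn and identifying arrangements related by rotation or reflection leaves 7 distinct geometric isomers.
Of these, 3 lack any improper symmetry element and so occur as enantiomeric pairs, giving 7 + 3 = 10 stereoisomers in total.

10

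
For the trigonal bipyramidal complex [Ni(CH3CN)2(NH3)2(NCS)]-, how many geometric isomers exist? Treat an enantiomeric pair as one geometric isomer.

5

Placing the ligands in turn and identifying arrangements related by rotation or reflection leaves 5 distinct geometric isomers.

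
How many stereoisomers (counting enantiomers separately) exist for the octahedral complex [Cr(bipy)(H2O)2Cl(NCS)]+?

6

Each bipy is bidentate and must span two cis positions.
Systematic placement gives 4 geometric isomers: H2O cis (3 arrangements, 2 chiral); H2O trans.
Of these, 2 lack any improper symmetry element and so occur as enantiomeric pairs, giving 4 + 2 = 6 stereoisomers in total.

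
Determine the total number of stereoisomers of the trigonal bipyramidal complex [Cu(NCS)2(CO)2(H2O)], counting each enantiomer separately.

In a trigonal bipyramid the two axial positions differ from the three equatorial ones.
Exhaustive case analysis gives 5 geometric isomers.
One of these lacks any improper symmetry element and so occurs as an enantiomeric pair, giving 5 + 1 = 6 stereoisomers in total.

6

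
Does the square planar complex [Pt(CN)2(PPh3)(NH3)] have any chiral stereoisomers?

In a square planar complex each vertex has one trans partner and two cis neighbours.
There are 2 geometric isomers: CN cis; CN trans.
Each arrangement has an internal mirror plane or centre of symmetry, so none is chiral.

no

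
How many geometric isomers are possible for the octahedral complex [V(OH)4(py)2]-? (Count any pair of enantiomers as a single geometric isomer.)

2

In an octahedral complex each vertex has one trans partner and four cis neighbours.
The distinct arrangements are (2 in all): py trans; py cis.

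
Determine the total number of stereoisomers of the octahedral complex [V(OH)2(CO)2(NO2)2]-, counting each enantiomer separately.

An octahedron has six vertices in three trans pairs; every non-trans pair is cis.
Systematic placement gives 5 geometric isomers: OH trans, CO trans, NO2 trans; OH cis, CO trans, NO2 cis; OH trans, CO cis, NO2 cis; OH cis, CO cis, NO2 cis (chiral); OH cis, CO cis, NO2 trans.
One of these lacks any improper symmetry element and so occurs as an enantiomeric pair, giving 5 + 1 = 6 stereoisomers in total.

6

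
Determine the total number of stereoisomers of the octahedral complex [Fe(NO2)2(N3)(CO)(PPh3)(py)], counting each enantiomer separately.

In an octahedral complex each vertex has one trans partner and four cis neighbours.
Systematic enumeration (placing each ligand type in turn and discarding arrangements equivalent by rotation or reflection) gives 9 geometric isomers.
Of these, 6 lack any improper symmetry element and so occur as enantiomeric pairs, giving 9 + 6 = 15 stereoisomers in total.

15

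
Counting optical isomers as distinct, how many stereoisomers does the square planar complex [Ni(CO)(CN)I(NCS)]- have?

3

A square has two trans pairs of vertices; adjacent vertices are cis.
Working through the distinct placements yields 3 geometric isomers: (CN/I trans, CO/NCS trans); (CN/NCS trans, CO/I trans); (CN/CO trans, I/NCS trans).
Each arrangement has an internal mirror plane or centre of symmetry, so none is chiral.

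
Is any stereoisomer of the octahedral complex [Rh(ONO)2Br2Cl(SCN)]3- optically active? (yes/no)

An octahedron has six vertices in three trans pairs; every non-trans pair is cis.
There are 6 geometric isomers: ONO cis, Br trans; ONO trans, Br trans; ONO cis, Br cis (3 arrangements, 2 chiral); ONO trans, Br cis.
Of these, 2 lack any improper symmetry element and so occur as enantiomeric pairs, giving 6 + 2 = 8 stereoisomers in total.

yes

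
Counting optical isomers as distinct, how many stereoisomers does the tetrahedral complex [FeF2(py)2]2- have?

1

Only one geometric arrangement is possible.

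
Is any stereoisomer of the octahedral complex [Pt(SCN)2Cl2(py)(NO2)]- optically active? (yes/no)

yes

An octahedron has six vertices in three trans pairs; every non-trans pair is cis.
Systematic placement gives 6 geometric isomers: SCN cis, Cl trans; SCN trans, Cl trans; SCN cis, Cl cis (3 arrangements, 2 chiral); SCN trans, Cl cis.
Of these, 2 lack any improper symmetry element and so occur as enantiomeric pairs, giving 6 + 2 = 8 stereoisomers in total.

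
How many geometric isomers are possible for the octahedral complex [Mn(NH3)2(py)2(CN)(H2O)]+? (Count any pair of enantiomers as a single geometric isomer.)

An octahedron has six vertices in three trans pairs; every non-trans pair is cis.
There are 6 geometric isomers: NH3 trans, py trans; NH3 cis, py cis (3 arrangements, 2 chiral); NH3 cis, py trans; NH3 trans, py cis.

6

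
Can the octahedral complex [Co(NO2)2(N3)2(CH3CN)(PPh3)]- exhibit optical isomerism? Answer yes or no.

An octahedron has six vertices in three trans pairs; every non-trans pair is cis.
Systematic placement gives 6 geometric isomers: NO2 cis, N3 cis (3 arrangements, 2 chiral); NO2 trans, N3 cis; NO2 cis, N3 trans; NO2 trans, N3 trans.
Of these, 2 lack any improper symmetry element and so occur as enantiomeric pairs, giving 6 + 2 = 8 stereoisomers in total.

yes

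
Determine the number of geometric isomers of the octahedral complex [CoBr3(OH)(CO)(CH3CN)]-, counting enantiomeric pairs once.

4

The six octahedral sites form three mutually perpendicular trans pairs.
The distinct arrangements are (4 in all): Br mer (3 arrangements); Br fac (chiral).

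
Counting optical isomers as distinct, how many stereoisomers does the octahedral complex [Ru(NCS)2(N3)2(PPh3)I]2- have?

8

In an octahedral complex each vertex has one trans partner and four cis neighbours.
The distinct arrangements are (6 in all): NCS cis, N3 cis (3 arrangements, 2 chiral); NCS trans, N3 cis; NCS cis, N3 trans; NCS trans, N3 trans.
Of these, 2 lack any improper symmetry element and so occur as enantiomeric pairs, giving 6 + 2 = 8 stereoisomers in total.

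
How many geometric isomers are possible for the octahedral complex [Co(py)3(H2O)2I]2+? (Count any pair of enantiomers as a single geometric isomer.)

An octahedron has six vertices in three trans pairs; every non-trans pair is cis.
Working through the distinct placements yields 3 geometric isomers: py mer, H2O trans; py mer, H2O cis; py fac, H2O cis.

3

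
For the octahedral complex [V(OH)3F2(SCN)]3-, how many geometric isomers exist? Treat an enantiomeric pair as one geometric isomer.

An octahedron has six vertices in three trans pairs; every non-trans pair is cis.
Working through the distinct placements yields 3 geometric isomers: OH mer, F trans; OH fac, F cis; OH mer, F cis.

3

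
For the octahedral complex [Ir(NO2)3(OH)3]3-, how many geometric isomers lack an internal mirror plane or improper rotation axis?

Working through the distinct placements yields 2 geometric isomers: NO2 mer; NO2 fac.
Each arrangement has an internal mirror plane or centre of symmetry, so none is chiral.

0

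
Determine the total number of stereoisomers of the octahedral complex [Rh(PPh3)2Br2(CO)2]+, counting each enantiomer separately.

An octahedron has six vertices in three trans pairs; every non-trans pair is cis.
There are 5 geometric isomers: PPh3 trans, Br trans, CO trans; PPh3 cis, Br trans, CO cis; PPh3 trans, Br cis, CO cis; PPh3 cis, Br cis, CO cis (chiral); PPh3 cis, Br cis, CO trans.
One of these lacks any improper symmetry element and so occurs as an enantiomeric pair, giving 5 + 1 = 6 stereoisomers in total.

6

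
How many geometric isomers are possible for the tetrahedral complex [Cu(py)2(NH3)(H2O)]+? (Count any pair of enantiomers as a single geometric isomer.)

In a tetrahedral complex all four positions are equivalent and every pair of ligands is adjacent — there is no cis/trans distinction.
Only one geometric arrangement is possible.

1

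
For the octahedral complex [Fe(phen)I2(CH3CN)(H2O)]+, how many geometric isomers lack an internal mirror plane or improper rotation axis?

2

Each phen is bidentate and must span two cis positions.
There are 4 geometric isomers: I cis (3 arrangements, 2 chiral); I trans.
Of these, 2 lack any improper symmetry element and so occur as enantiomeric pairs, giving 4 + 2 = 6 stereoisomers in total.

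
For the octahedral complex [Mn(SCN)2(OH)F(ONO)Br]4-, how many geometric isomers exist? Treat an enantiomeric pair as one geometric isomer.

9

The six octahedral sites form three mutually perpendicular trans pairs.
Placing the ligands in turn and identifying arrangements related by rotation or reflection leaves 9 distinct geometric isomers.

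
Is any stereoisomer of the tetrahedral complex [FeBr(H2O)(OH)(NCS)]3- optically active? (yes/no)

Only one geometric arrangement is possible; it has no improper symmetry element, so it exists as a pair of enantiomers (2 stereoisomers).

yes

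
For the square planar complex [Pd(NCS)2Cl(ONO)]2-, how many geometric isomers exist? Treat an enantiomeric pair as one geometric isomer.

2

A square has two trans pairs of vertices; adjacent vertices are cis.
There are 2 geometric isomers: NCS cis; NCS trans.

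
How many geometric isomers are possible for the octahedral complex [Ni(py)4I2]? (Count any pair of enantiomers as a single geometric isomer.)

2

Working through the distinct placements yields 2 geometric isomers: I trans; I cis.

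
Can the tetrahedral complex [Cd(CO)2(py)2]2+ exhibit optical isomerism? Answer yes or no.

Only one geometric arrangement is possible.

no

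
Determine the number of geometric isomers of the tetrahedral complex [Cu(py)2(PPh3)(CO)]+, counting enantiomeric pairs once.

1

All four vertices of a tetrahedron are equivalent and mutually adjacent, so cis/trans isomerism cannot arise.
Only one geometric arrangement is possible.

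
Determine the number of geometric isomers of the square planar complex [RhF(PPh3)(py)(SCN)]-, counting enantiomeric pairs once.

Working through the distinct placements yields 3 geometric isomers: (F/SCN trans, PPh3/py trans); (F/py trans, PPh3/SCN trans); (F/PPh3 trans, SCN/py trans).

3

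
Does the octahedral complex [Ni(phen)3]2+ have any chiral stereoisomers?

yes

An octahedron has six vertices in three trans pairs; every non-trans pair is cis.
Each phen is bidentate and must span two cis positions.
Only one geometric arrangement is possible; it has no improper symmetry element, so it exists as a pair of enantiomers (2 stereoisomers).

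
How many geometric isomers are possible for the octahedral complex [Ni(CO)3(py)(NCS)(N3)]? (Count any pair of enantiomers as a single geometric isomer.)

4

Systematic placement gives 4 geometric isomers: CO mer (3 arrangements); CO fac (chiral).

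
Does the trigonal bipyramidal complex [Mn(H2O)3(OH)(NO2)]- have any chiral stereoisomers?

A trigonal bipyramid has two axial and three equatorial sites, which are chemically inequivalent.
Working through the distinct placements yields 4 geometric isomers: OH equatorial, NO2 equatorial; OH equatorial, NO2 axial; OH axial, NO2 equatorial; OH axial, NO2 axial.
Each arrangement has an internal mirror plane or centre of symmetry, so none is chiral.

no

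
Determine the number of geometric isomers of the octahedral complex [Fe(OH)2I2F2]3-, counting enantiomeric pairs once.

5

In an octahedral complex each vertex has one trans partner and four cis neighbours.
The distinct arrangements are (5 in all): OH trans, I trans, F trans; OH cis, I cis, F trans; OH trans, I cis, F cis; OH cis, I cis, F cis (chiral); OH cis, I trans, F cis.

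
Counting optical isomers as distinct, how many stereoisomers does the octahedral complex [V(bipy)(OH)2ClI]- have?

6

Each bipy is bidentate and must span two cis positions.
Working through the distinct placements yields 4 geometric isomers: OH cis (3 arrangements, 2 chiral); OH trans.
Of these, 2 lack any improper symmetry element and so occur as enantiomeric pairs, giving 4 + 2 = 6 stereoisomers in total.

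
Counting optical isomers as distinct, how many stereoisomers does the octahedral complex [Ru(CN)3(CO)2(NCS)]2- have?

3

There are 3 geometric isomers: CN mer, CO cis; CN mer, CO trans; CN fac, CO cis.
Each arrangement has an internal mirror plane or centre of symmetry, so none is chiral.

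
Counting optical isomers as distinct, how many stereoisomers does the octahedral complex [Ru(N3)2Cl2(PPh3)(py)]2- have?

In an octahedral complex each vertex has one trans partner and four cis neighbours.
Systematic placement gives 6 geometric isomers: N3 trans, Cl trans; N3 cis, Cl trans; N3 cis, Cl cis (3 arrangements, 2 chiral); N3 trans, Cl cis.
Of these, 2 lack any improper symmetry element and so occur as enantiomeric pairs, giving 6 + 2 = 8 stereoisomers in total.

8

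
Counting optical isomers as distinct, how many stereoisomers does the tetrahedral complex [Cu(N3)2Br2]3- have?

1

All four vertices of a tetrahedron are equivalent and mutually adjacent, so cis/trans isomerism cannot arise.
Only one geometric arrangement is possible.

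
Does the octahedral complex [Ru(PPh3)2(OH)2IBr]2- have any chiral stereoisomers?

yes

In an octahedral complex each vertex has one trans partner and four cis neighbours.
There are 6 geometric isomers: PPh3 trans, OH trans; PPh3 cis, OH cis (3 arrangements, 2 chiral); PPh3 trans, OH cis; PPh3 cis, OH trans.
Of these, 2 lack any improper symmetry element and so occur as enantiomeric pairs, giving 6 + 2 = 8 stereoisomers in total.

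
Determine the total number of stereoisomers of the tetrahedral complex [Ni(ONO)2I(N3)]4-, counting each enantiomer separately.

In a tetrahedral complex all four positions are equivalent and every pair of ligands is adjacent — there is no cis/trans distinction.
Only one geometric arrangement is possible.

1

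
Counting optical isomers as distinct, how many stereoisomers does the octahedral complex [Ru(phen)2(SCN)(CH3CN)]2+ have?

3

Each phen is bidentate and must span two cis positions.
Systematic placement gives 2 geometric isomers: SCN and CH3CN mutually trans; SCN and CH3CN mutually cis (chiral).
One of these lacks any improper symmetry element and so occurs as an enantiomeric pair, giving 2 + 1 = 3 stereoisomers in total.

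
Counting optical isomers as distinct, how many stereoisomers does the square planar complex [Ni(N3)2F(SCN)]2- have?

2

A square has two trans pairs of vertices; adjacent vertices are cis.
Systematic placement gives 2 geometric isomers: N3 cis; N3 trans.
Each arrangement has an internal mirror plane or centre of symmetry, so none is chiral.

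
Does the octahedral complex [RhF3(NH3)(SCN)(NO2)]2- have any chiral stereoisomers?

An octahedron has six vertices in three trans pairs; every non-trans pair is cis.
There are 4 geometric isomers: F mer (3 arrangements); F fac (chiral).
One of these lacks any improper symmetry element and so occurs as an enantiomeric pair, giving 4 + 1 = 5 stereoisomers in total.

yes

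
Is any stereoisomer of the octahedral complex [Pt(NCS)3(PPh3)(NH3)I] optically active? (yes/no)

yes

Systematic placement gives 4 geometric isomers: NCS mer (3 arrangements); NCS fac (chiral).
One of these lacks any improper symmetry element and so occurs as an enantiomeric pair, giving 4 + 1 = 5 stereoisomers in total.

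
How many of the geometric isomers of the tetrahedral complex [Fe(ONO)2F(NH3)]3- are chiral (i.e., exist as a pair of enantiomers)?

All four vertices of a tetrahedron are equivalent and mutually adjacent, so cis/trans isomerism cannot arise.
Only one geometric arrangement is possible.

0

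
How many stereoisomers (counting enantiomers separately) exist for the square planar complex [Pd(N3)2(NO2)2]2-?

A square has two trans pairs of vertices; adjacent vertices are cis.
There are 2 geometric isomers: N3 cis; N3 trans.
Each arrangement has an internal mirror plane or centre of symmetry, so none is chiral.

2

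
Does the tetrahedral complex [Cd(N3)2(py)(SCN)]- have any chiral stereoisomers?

no

Only one geometric arrangement is possible.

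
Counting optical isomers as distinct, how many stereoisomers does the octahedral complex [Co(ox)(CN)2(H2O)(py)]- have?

6

Each ox is bidentate and must span two cis positions.
The distinct arrangements are (4 in all): CN trans; CN cis (3 arrangements, 2 chiral).
Of these, 2 lack any improper symmetry element and so occur as enantiomeric pairs, giving 4 + 2 = 6 stereoisomers in total.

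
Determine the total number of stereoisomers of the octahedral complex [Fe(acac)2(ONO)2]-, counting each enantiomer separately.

Each acac is bidentate and must span two cis positions.
The distinct arrangements are (2 in all): ONO trans; ONO cis (chiral).
One of these lacks any improper symmetry element and so occurs as an enantiomeric pair, giving 2 + 1 = 3 stereoisomers in total.

3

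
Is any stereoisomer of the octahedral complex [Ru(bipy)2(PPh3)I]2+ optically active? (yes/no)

yes

The six octahedral sites form three mutually perpendicular trans pairs.
Each bipy is bidentate and must span two cis positions.
There are 2 geometric isomers: PPh3 and I mutually trans; PPh3 and I mutually cis (chiral).
One of these lacks any improper symmetry element and so occurs as an enantiomeric pair, giving 2 + 1 = 3 stereoisomers in total.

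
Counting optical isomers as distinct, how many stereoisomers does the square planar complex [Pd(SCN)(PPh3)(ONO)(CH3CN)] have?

There are 3 geometric isomers: (CH3CN/PPh3 trans, ONO/SCN trans); (CH3CN/SCN trans, ONO/PPh3 trans); (CH3CN/ONO trans, PPh3/SCN trans).
Each arrangement has an internal mirror plane or centre of symmetry, so none is chiral.

3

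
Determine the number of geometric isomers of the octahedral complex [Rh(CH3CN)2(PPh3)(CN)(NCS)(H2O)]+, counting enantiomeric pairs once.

9

In an octahedral complex each vertex has one trans partner and four cis neighbours.
Exhaustive case analysis gives 9 geometric isomers.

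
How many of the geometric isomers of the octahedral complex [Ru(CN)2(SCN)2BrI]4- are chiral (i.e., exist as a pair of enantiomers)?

2

Working through the distinct placements yields 6 geometric isomers: CN cis, SCN trans; CN cis, SCN cis (3 arrangements, 2 chiral); CN trans, SCN trans; CN trans, SCN cis.
Of these, 2 lack any improper symmetry element and so occur as enantiomeric pairs, giving 6 + 2 = 8 stereoisomers in total.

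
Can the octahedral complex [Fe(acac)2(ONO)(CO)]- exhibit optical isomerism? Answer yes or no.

yes

Each acac is bidentate and must span two cis positions.
There are 2 geometric isomers: ONO and CO mutually trans; ONO and CO mutually cis (chiral).
One of these lacks any improper symmetry element and so occurs as an enantiomeric pair, giving 2 + 1 = 3 stereoisomers in total.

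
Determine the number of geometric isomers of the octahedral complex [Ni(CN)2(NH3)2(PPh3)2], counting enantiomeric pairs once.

Working through the distinct placements yields 5 geometric isomers: CN trans, NH3 trans, PPh3 trans; CN trans, NH3 cis, PPh3 cis; CN cis, NH3 cis, PPh3 trans; CN cis, NH3 cis, PPh3 cis (chiral); CN cis, NH3 trans, PPh3 cis.

5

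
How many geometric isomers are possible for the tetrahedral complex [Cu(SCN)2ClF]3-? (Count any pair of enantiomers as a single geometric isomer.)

1

All four vertices of a tetrahedron are equivalent and mutually adjacent, so cis/trans isomerism cannot arise.
Only one geometric arrangement is possible.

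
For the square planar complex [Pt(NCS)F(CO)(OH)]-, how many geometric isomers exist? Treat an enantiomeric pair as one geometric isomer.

A square has two trans pairs of vertices; adjacent vertices are cis.
Working through the distinct placements yields 3 geometric isomers: (CO/NCS trans, F/OH trans); (CO/OH trans, F/NCS trans); (CO/F trans, NCS/OH trans).

3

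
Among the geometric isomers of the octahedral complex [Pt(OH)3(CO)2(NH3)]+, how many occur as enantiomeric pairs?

0

In an octahedral complex each vertex has one trans partner and four cis neighbours.
Working through the distinct placements yields 3 geometric isomers: OH mer, CO trans; OH mer, CO cis; OH fac, CO cis.
Each arrangement has an internal mirror plane or centre of symmetry, so none is chiral.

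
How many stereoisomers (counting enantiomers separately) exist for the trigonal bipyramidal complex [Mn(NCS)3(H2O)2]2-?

In a trigonal bipyramid the two axial positions differ from the three equatorial ones.
Working through the distinct placements yields 3 geometric isomers: H2O both axial; H2O one axial, one equatorial; H2O both equatorial.
Each arrangement has an internal mirror plane or centre of symmetry, so none is chiral.

3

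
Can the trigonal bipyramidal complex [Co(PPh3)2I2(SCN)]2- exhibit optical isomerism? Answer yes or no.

yes

Exhaustive case analysis gives 5 geometric isomers.
One of these lacks any improper symmetry element and so occurs as an enantiomeric pair, giving 5 + 1 = 6 stereoisomers in total.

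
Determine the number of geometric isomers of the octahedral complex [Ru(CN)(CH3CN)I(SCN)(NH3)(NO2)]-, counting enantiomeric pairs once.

15

The six octahedral sites form three mutually perpendicular trans pairs.
Systematic enumeration (placing each ligand type in turn and discarding arrangements equivalent by rotation or reflection) gives 15 geometric isomers.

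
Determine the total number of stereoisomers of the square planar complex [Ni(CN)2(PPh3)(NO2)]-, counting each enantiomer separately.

A square has two trans pairs of vertices; adjacent vertices are cis.
The distinct arrangements are (2 in all): CN cis; CN trans.
Each arrangement has an internal mirror plane or centre of symmetry, so none is chiral.

2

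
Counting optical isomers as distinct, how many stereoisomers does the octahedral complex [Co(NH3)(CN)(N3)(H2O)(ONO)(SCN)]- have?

Placing the ligands in turn and identifying arrangements related by rotation or reflection leaves 15 distinct geometric isomers.
Of these, 15 lack any improper symmetry element and so occur as enantiomeric pairs, giving 15 + 15 = 30 stereoisomers in total.

30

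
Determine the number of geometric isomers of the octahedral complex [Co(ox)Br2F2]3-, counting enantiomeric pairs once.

3

Each ox is bidentate and must span two cis positions.
Working through the distinct placements yields 3 geometric isomers: Br trans, F cis; Br cis, F cis (chiral); Br cis, F trans.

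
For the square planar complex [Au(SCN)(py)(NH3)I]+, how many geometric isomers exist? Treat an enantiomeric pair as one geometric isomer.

In a square planar complex each vertex has one trans partner and two cis neighbours.
Working through the distinct placements yields 3 geometric isomers: (I/SCN trans, NH3/py trans); (I/py trans, NH3/SCN trans); (I/NH3 trans, SCN/py trans).

3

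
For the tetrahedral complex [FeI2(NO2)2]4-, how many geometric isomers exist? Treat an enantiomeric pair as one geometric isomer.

All four vertices of a tetrahedron are equivalent and mutually adjacent, so cis/trans isomerism cannot arise.
Only one geometric arrangement is possible.

1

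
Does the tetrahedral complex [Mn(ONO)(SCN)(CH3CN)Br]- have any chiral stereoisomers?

yes

In a tetrahedral complex all four positions are equivalent and every pair of ligands is adjacent — there is no cis/trans distinction.
Only one geometric arrangement is possible; it has no improper symmetry element, so it exists as a pair of enantiomers (2 stereoisomers).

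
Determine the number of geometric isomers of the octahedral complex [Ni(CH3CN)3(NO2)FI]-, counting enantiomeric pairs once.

4

The distinct arrangements are (4 in all): CH3CN mer (3 arrangements); CH3CN fac (chiral).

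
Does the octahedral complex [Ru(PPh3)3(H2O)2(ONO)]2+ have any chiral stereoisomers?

An octahedron has six vertices in three trans pairs; every non-trans pair is cis.
Systematic placement gives 3 geometric isomers: PPh3 mer, H2O trans; PPh3 mer, H2O cis; PPh3 fac, H2O cis.
Each arrangement has an internal mirror plane or centre of symmetry, so none is chiral.

no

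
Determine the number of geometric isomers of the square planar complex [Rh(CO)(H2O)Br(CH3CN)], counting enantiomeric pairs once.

In a square planar complex each vertex has one trans partner and two cis neighbours.
Systematic placement gives 3 geometric isomers: (Br/CO trans, CH3CN/H2O trans); (Br/H2O trans, CH3CN/CO trans); (Br/CH3CN trans, CO/H2O trans).

3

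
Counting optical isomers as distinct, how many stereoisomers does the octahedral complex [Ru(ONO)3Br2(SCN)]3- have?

3

An octahedron has six vertices in three trans pairs; every non-trans pair is cis.
Systematic placement gives 3 geometric isomers: ONO mer, Br trans; ONO fac, Br cis; ONO mer, Br cis.
Each arrangement has an internal mirror plane or centre of symmetry, so none is chiral.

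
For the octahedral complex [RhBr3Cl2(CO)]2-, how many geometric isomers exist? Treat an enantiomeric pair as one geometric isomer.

In an octahedral complex each vertex has one trans partner and four cis neighbours.
Working through the distinct placements yields 3 geometric isomers: Br mer, Cl trans; Br mer, Cl cis; Br fac, Cl cis.

3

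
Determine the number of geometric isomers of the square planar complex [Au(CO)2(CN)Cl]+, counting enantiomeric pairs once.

In a square planar complex each vertex has one trans partner and two cis neighbours.
There are 2 geometric isomers: CO cis; CO trans.

2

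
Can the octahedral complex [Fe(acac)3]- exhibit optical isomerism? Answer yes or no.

yes

Each acac is bidentate and must span two cis positions.
Only one geometric arrangement is possible; it has no improper symmetry element, so it exists as a pair of enantiomers (2 stereoisomers).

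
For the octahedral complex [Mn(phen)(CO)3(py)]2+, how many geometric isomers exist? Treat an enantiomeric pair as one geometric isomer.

In an octahedral complex each vertex has one trans partner and four cis neighbours.
Each phen is bidentate and must span two cis positions.
Working through the distinct placements yields 2 geometric isomers: CO mer; CO fac.

2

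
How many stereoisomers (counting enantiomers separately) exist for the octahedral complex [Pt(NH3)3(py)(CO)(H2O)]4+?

There are 4 geometric isomers: NH3 mer (3 arrangements); NH3 fac (chiral).
One of these lacks any improper symmetry element and so occurs as an enantiomeric pair, giving 4 + 1 = 5 stereoisomers in total.

5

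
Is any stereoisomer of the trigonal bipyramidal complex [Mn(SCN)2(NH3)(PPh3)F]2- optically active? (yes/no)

In a trigonal bipyramid the two axial positions differ from the three equatorial ones.
Placing the ligands in turn and identifying arrangements related by rotation or reflection leaves 7 distinct geometric isomers.
Of these, 3 lack any improper symmetry element and so occur as enantiomeric pairs, giving 7 + 3 = 10 stereoisomers in total.

yes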